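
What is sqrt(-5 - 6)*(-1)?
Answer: -I*sqrt(11) ≈ -3.3166*I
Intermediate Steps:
sqrt(-5 - 6)*(-1) = sqrt(-11)*(-1) = (I*sqrt(11))*(-1) = -I*sqrt(11)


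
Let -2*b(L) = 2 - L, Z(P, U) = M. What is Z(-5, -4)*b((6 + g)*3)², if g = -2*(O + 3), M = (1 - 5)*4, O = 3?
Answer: -1600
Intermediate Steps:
M = -16 (M = -4*4 = -16)
Z(P, U) = -16
g = -12 (g = -2*(3 + 3) = -2*6 = -12)
b(L) = -1 + L/2 (b(L) = -(2 - L)/2 = -1 + L/2)
Z(-5, -4)*b((6 + g)*3)² = -16*(-1 + ((6 - 12)*3)/2)² = -16*(-1 + (-6*3)/2)² = -16*(-1 + (½)*(-18))² = -16*(-1 - 9)² = -16*(-10)² = -16*100 = -1600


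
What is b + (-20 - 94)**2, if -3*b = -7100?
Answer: 46088/3 ≈ 15363.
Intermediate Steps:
b = 7100/3 (b = -1/3*(-7100) = 7100/3 ≈ 2366.7)
b + (-20 - 94)**2 = 7100/3 + (-20 - 94)**2 = 7100/3 + (-114)**2 = 7100/3 + 12996 = 46088/3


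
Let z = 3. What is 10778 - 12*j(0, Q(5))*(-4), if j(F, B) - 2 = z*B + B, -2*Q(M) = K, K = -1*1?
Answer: 10970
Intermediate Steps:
K = -1
Q(M) = ½ (Q(M) = -½*(-1) = ½)
j(F, B) = 2 + 4*B (j(F, B) = 2 + (3*B + B) = 2 + 4*B)
10778 - 12*j(0, Q(5))*(-4) = 10778 - 12*(2 + 4*(½))*(-4) = 10778 - 12*(2 + 2)*(-4) = 10778 - 12*4*(-4) = 10778 - 48*(-4) = 10778 - 1*(-192) = 10778 + 192 = 10970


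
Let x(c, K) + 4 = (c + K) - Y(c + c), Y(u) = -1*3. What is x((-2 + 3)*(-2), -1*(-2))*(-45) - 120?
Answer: -75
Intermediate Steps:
Y(u) = -3
x(c, K) = -1 + K + c (x(c, K) = -4 + ((c + K) - 1*(-3)) = -4 + ((K + c) + 3) = -4 + (3 + K + c) = -1 + K + c)
x((-2 + 3)*(-2), -1*(-2))*(-45) - 120 = (-1 - 1*(-2) + (-2 + 3)*(-2))*(-45) - 120 = (-1 + 2 + 1*(-2))*(-45) - 120 = (-1 + 2 - 2)*(-45) - 120 = -1*(-45) - 120 = 45 - 120 = -75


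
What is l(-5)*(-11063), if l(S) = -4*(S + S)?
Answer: -442520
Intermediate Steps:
l(S) = -8*S
l(-5)*(-11063) = -8*(-5)*(-11063) = 40*(-11063) = -442520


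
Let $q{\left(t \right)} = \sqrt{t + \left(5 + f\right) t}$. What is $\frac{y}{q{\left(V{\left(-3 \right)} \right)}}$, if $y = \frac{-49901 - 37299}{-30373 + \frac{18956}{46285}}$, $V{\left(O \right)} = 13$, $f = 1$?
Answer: $\frac{4036052000 \sqrt{91}}{127927376759} \approx 0.30096$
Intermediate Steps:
$q{\left(t \right)} = \sqrt{7} \sqrt{t}$ ($q{\left(t \right)} = \sqrt{t + \left(5 + 1\right) t} = \sqrt{t + 6 t} = \sqrt{7 t} = \sqrt{7} \sqrt{t}$)
$y = \frac{4036052000}{1405795349}$ ($y = - \frac{87200}{-30373 + 18956 \cdot \frac{1}{46285}} = - \frac{87200}{-30373 + \frac{18956}{46285}} = - \frac{87200}{- \frac{1405795349}{46285}} = \left(-87200\right) \left(- \frac{46285}{1405795349}\right) = \frac{4036052000}{1405795349} \approx 2.871$)
$\frac{y}{q{\left(V{\left(-3 \right)} \right)}} = \frac{4036052000}{1405795349 \sqrt{7} \sqrt{13}} = \frac{4036052000}{1405795349 \sqrt{91}} = \frac{4036052000 \frac{\sqrt{91}}{91}}{1405795349} = \frac{4036052000 \sqrt{91}}{127927376759}$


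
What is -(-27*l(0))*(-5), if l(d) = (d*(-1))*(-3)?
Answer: 0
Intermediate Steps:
l(d) = 3*d (l(d) = -d*(-3) = 3*d)
-(-27*l(0))*(-5) = -(-81*0)*(-5) = -(-27*0)*(-5) = -0*(-5) = -1*0 = 0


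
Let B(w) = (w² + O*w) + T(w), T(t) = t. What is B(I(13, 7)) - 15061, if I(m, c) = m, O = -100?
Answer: -16179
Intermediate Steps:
B(w) = w² - 99*w (B(w) = (w² - 100*w) + w = w² - 99*w)
B(I(13, 7)) - 15061 = 13*(-99 + 13) - 15061 = 13*(-86) - 15061 = -1118 - 15061 = -16179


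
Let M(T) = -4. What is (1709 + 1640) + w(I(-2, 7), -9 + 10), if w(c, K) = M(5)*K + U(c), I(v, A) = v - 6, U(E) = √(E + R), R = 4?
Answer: 3345 + 2*I ≈ 3345.0 + 2.0*I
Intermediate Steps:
U(E) = √(4 + E) (U(E) = √(E + 4) = √(4 + E))
I(v, A) = -6 + v
w(c, K) = √(4 + c) - 4*K (w(c, K) = -4*K + √(4 + c) = √(4 + c) - 4*K)
(1709 + 1640) + w(I(-2, 7), -9 + 10) = (1709 + 1640) + (√(4 + (-6 - 2)) - 4*(-9 + 10)) = 3349 + (√(4 - 8) - 4*1) = 3349 + (√(-4) - 4) = 3349 + (2*I - 4) = 3349 + (-4 + 2*I) = 3345 + 2*I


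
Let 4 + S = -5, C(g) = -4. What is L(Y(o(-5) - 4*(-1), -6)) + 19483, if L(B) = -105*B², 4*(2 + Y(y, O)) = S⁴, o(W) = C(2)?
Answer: -4508578217/16 ≈ -2.8179e+8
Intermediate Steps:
o(W) = -4
S = -9 (S = -4 - 5 = -9)
Y(y, O) = 6553/4 (Y(y, O) = -2 + (¼)*(-9)⁴ = -2 + (¼)*6561 = -2 + 6561/4 = 6553/4)
L(Y(o(-5) - 4*(-1), -6)) + 19483 = -105*(6553/4)² + 19483 = -105*42941809/16 + 19483 = -4508889945/16 + 19483 = -4508578217/16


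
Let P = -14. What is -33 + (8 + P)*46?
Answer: -309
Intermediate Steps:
-33 + (8 + P)*46 = -33 + (8 - 14)*46 = -33 - 6*46 = -33 - 276 = -309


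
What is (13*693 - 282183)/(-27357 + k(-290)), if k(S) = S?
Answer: 273174/27647 ≈ 9.8808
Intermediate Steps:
(13*693 - 282183)/(-27357 + k(-290)) = (13*693 - 282183)/(-27357 - 290) = (9009 - 282183)/(-27647) = -273174*(-1/27647) = 273174/27647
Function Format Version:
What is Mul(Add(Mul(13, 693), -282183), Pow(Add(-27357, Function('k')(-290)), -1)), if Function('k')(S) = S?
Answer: Rational(273174, 27647) ≈ 9.8808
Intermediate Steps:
Mul(Add(Mul(13, 693), -282183), Pow(Add(-27357, Function('k')(-290)), -1)) = Mul(Add(Mul(13, 693), -282183), Pow(Add(-27357, -290), -1)) = Mul(Add(9009, -282183), Pow(-27647, -1)) = Mul(-273174, Rational(-1, 27647)) = Rational(273174, 27647)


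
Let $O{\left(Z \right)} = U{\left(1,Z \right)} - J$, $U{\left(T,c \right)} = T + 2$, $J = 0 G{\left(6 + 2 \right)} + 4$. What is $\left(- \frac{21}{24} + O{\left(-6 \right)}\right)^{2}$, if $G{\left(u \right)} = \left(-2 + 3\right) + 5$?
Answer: $\frac{225}{64} \approx 3.5156$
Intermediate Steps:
$G{\left(u \right)} = 6$ ($G{\left(u \right)} = 1 + 5 = 6$)
$J = 4$ ($J = 0 \cdot 6 + 4 = 0 + 4 = 4$)
$U{\left(T,c \right)} = 2 + T$
$O{\left(Z \right)} = -1$ ($O{\left(Z \right)} = \left(2 + 1\right) - 4 = 3 - 4 = -1$)
$\left(- \frac{21}{24} + O{\left(-6 \right)}\right)^{2} = \left(- \frac{21}{24} - 1\right)^{2} = \left(\left(-21\right) \frac{1}{24} - 1\right)^{2} = \left(- \frac{7}{8} - 1\right)^{2} = \left(- \frac{15}{8}\right)^{2} = \frac{225}{64}$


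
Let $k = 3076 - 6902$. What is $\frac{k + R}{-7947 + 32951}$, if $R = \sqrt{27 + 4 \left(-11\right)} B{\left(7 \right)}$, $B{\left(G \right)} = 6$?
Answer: $- \frac{1913}{12502} + \frac{3 i \sqrt{17}}{12502} \approx -0.15302 + 0.00098939 i$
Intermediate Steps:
$k = -3826$
$R = 6 i \sqrt{17}$ ($R = \sqrt{27 + 4 \left(-11\right)} 6 = \sqrt{27 - 44} \cdot 6 = \sqrt{-17} \cdot 6 = i \sqrt{17} \cdot 6 = 6 i \sqrt{17} \approx 24.739 i$)
$\frac{k + R}{-7947 + 32951} = \frac{-3826 + 6 i \sqrt{17}}{-7947 + 32951} = \frac{-3826 + 6 i \sqrt{17}}{25004} = \left(-3826 + 6 i \sqrt{17}\right) \frac{1}{25004} = - \frac{1913}{12502} + \frac{3 i \sqrt{17}}{12502}$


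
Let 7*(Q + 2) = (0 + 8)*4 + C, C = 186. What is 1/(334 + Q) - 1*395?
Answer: -1004083/2542 ≈ -395.00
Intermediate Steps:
Q = 204/7 (Q = -2 + ((0 + 8)*4 + 186)/7 = -2 + (8*4 + 186)/7 = -2 + (32 + 186)/7 = -2 + (1/7)*218 = -2 + 218/7 = 204/7 ≈ 29.143)
1/(334 + Q) - 1*395 = 1/(334 + 204/7) - 1*395 = 1/(2542/7) - 395 = 7/2542 - 395 = -1004083/2542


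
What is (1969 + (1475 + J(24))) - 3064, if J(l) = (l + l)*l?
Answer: 1532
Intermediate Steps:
J(l) = 2*l² (J(l) = (2*l)*l = 2*l²)
(1969 + (1475 + J(24))) - 3064 = (1969 + (1475 + 2*24²)) - 3064 = (1969 + (1475 + 2*576)) - 3064 = (1969 + (1475 + 1152)) - 3064 = (1969 + 2627) - 3064 = 4596 - 3064 = 1532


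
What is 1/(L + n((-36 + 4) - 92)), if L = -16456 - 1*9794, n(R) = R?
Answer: -1/26374 ≈ -3.7916e-5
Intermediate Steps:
L = -26250 (L = -16456 - 9794 = -26250)
1/(L + n((-36 + 4) - 92)) = 1/(-26250 + ((-36 + 4) - 92)) = 1/(-26250 + (-32 - 92)) = 1/(-26250 - 124) = 1/(-26374) = -1/26374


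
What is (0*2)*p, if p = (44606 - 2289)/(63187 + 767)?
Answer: 0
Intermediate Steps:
p = 3847/5814 (p = 42317/63954 = 42317*(1/63954) = 3847/5814 ≈ 0.66168)
(0*2)*p = (0*2)*(3847/5814) = 0*(3847/5814) = 0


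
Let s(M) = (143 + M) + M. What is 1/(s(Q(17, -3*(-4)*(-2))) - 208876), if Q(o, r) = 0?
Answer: -1/208733 ≈ -4.7908e-6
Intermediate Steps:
s(M) = 143 + 2*M
1/(s(Q(17, -3*(-4)*(-2))) - 208876) = 1/((143 + 2*0) - 208876) = 1/((143 + 0) - 208876) = 1/(143 - 208876) = 1/(-208733) = -1/208733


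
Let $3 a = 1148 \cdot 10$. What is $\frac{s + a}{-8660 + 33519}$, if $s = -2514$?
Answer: $\frac{3938}{74577} \approx 0.052804$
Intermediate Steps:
$a = \frac{11480}{3}$ ($a = \frac{1148 \cdot 10}{3} = \frac{1}{3} \cdot 11480 = \frac{11480}{3} \approx 3826.7$)
$\frac{s + a}{-8660 + 33519} = \frac{-2514 + \frac{11480}{3}}{-8660 + 33519} = \frac{3938}{3 \cdot 24859} = \frac{3938}{3} \cdot \frac{1}{24859} = \frac{3938}{74577}$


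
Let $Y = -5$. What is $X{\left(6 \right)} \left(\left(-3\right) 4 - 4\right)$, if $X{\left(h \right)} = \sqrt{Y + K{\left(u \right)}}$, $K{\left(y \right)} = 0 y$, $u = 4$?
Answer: $- 16 i \sqrt{5} \approx - 35.777 i$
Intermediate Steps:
$K{\left(y \right)} = 0$
$X{\left(h \right)} = i \sqrt{5}$ ($X{\left(h \right)} = \sqrt{-5 + 0} = \sqrt{-5} = i \sqrt{5}$)
$X{\left(6 \right)} \left(\left(-3\right) 4 - 4\right) = i \sqrt{5} \left(\left(-3\right) 4 - 4\right) = i \sqrt{5} \left(-12 - 4\right) = i \sqrt{5} \left(-16\right) = - 16 i \sqrt{5}$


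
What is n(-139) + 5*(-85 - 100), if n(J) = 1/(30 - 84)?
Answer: -49951/54 ≈ -925.02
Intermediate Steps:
n(J) = -1/54 (n(J) = 1/(-54) = -1/54)
n(-139) + 5*(-85 - 100) = -1/54 + 5*(-85 - 100) = -1/54 + 5*(-185) = -1/54 - 925 = -49951/54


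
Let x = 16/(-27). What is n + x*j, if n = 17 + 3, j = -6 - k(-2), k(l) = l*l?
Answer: 700/27 ≈ 25.926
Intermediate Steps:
k(l) = l²
j = -10 (j = -6 - 1*(-2)² = -6 - 1*4 = -6 - 4 = -10)
n = 20
x = -16/27 (x = 16*(-1/27) = -16/27 ≈ -0.59259)
n + x*j = 20 - 16/27*(-10) = 20 + 160/27 = 700/27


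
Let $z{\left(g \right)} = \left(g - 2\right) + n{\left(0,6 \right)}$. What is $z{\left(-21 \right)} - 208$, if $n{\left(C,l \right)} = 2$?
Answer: $-229$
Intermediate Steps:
$z{\left(g \right)} = g$ ($z{\left(g \right)} = \left(g - 2\right) + 2 = \left(-2 + g\right) + 2 = g$)
$z{\left(-21 \right)} - 208 = -21 - 208 = -229$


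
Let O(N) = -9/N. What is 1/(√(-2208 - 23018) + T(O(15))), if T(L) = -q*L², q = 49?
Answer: -11025/15960731 - 625*I*√25226/15960731 ≈ -0.00069076 - 0.0062194*I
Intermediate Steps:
T(L) = -49*L²
1/(√(-2208 - 23018) + T(O(15))) = 1/(√(-2208 - 23018) - 49*(-9/15)²) = 1/(√(-25226) - 49*(-9*1/15)²) = 1/(I*√25226 - 49*(-⅗)²) = 1/(I*√25226 - 49*9/25) = 1/(I*√25226 - 441/25) = 1/(-441/25 + I*√25226)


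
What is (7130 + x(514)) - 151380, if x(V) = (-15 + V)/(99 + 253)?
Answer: -50775501/352 ≈ -1.4425e+5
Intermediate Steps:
x(V) = -15/352 + V/352 (x(V) = (-15 + V)/352 = (-15 + V)*(1/352) = -15/352 + V/352)
(7130 + x(514)) - 151380 = (7130 + (-15/352 + (1/352)*514)) - 151380 = (7130 + (-15/352 + 257/176)) - 151380 = (7130 + 499/352) - 151380 = 2510259/352 - 151380 = -50775501/352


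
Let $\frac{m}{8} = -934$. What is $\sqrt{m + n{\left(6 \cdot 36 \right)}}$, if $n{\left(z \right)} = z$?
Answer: $2 i \sqrt{1814} \approx 85.182 i$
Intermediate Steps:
$m = -7472$ ($m = 8 \left(-934\right) = -7472$)
$\sqrt{m + n{\left(6 \cdot 36 \right)}} = \sqrt{-7472 + 6 \cdot 36} = \sqrt{-7472 + 216} = \sqrt{-7256} = 2 i \sqrt{1814}$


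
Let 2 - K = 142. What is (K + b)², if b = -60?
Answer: 40000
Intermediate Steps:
K = -140 (K = 2 - 1*142 = 2 - 142 = -140)
(K + b)² = (-140 - 60)² = (-200)² = 40000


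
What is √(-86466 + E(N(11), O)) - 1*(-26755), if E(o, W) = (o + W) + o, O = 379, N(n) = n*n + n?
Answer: 26755 + I*√85823 ≈ 26755.0 + 292.96*I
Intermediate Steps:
N(n) = n + n² (N(n) = n² + n = n + n²)
E(o, W) = W + 2*o (E(o, W) = (W + o) + o = W + 2*o)
√(-86466 + E(N(11), O)) - 1*(-26755) = √(-86466 + (379 + 2*(11*(1 + 11)))) - 1*(-26755) = √(-86466 + (379 + 2*(11*12))) + 26755 = √(-86466 + (379 + 2*132)) + 26755 = √(-86466 + (379 + 264)) + 26755 = √(-86466 + 643) + 26755 = √(-85823) + 26755 = I*√85823 + 26755 = 26755 + I*√85823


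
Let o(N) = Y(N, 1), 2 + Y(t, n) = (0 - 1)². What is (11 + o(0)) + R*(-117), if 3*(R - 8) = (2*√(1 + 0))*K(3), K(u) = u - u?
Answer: -926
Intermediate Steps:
Y(t, n) = -1 (Y(t, n) = -2 + (0 - 1)² = -2 + (-1)² = -2 + 1 = -1)
K(u) = 0
o(N) = -1
R = 8 (R = 8 + ((2*√(1 + 0))*0)/3 = 8 + ((2*√1)*0)/3 = 8 + ((2*1)*0)/3 = 8 + (2*0)/3 = 8 + (⅓)*0 = 8 + 0 = 8)
(11 + o(0)) + R*(-117) = (11 - 1) + 8*(-117) = 10 - 936 = -926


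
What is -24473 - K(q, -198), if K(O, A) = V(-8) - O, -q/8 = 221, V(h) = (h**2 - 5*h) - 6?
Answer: -26339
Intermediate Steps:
V(h) = -6 + h**2 - 5*h
q = -1768 (q = -8*221 = -1768)
K(O, A) = 98 - O (K(O, A) = (-6 + (-8)**2 - 5*(-8)) - O = (-6 + 64 + 40) - O = 98 - O)
-24473 - K(q, -198) = -24473 - (98 - 1*(-1768)) = -24473 - (98 + 1768) = -24473 - 1*1866 = -24473 - 1866 = -26339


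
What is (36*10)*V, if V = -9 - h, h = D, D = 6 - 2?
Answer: -4680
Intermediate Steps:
D = 4
h = 4
V = -13 (V = -9 - 1*4 = -9 - 4 = -13)
(36*10)*V = (36*10)*(-13) = 360*(-13) = -4680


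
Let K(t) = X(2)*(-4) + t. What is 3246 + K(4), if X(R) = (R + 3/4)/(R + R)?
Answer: 12989/4 ≈ 3247.3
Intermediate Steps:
X(R) = (¾ + R)/(2*R) (X(R) = (R + 3*(¼))/((2*R)) = (R + ¾)*(1/(2*R)) = (¾ + R)*(1/(2*R)) = (¾ + R)/(2*R))
K(t) = -11/4 + t (K(t) = ((⅛)*(3 + 4*2)/2)*(-4) + t = ((⅛)*(½)*(3 + 8))*(-4) + t = ((⅛)*(½)*11)*(-4) + t = (11/16)*(-4) + t = -11/4 + t)
3246 + K(4) = 3246 + (-11/4 + 4) = 3246 + 5/4 = 12989/4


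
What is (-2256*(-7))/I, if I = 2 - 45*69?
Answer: -15792/3103 ≈ -5.0893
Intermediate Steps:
I = -3103 (I = 2 - 3105 = -3103)
(-2256*(-7))/I = -2256*(-7)/(-3103) = 15792*(-1/3103) = -15792/3103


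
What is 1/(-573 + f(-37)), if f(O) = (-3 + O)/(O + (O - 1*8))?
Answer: -41/23473 ≈ -0.0017467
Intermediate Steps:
f(O) = (-3 + O)/(-8 + 2*O) (f(O) = (-3 + O)/(O + (O - 8)) = (-3 + O)/(O + (-8 + O)) = (-3 + O)/(-8 + 2*O))
1/(-573 + f(-37)) = 1/(-573 + (-3 - 37)/(2*(-4 - 37))) = 1/(-573 + (½)*(-40)/(-41)) = 1/(-573 + (½)*(-1/41)*(-40)) = 1/(-573 + 20/41) = 1/(-23473/41) = -41/23473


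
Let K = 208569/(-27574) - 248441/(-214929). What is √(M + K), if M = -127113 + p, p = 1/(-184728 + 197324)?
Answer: I*√4919310687396778019365518226441/6220799374218 ≈ 356.54*I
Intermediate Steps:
K = -37977014467/5926452246 (K = 208569*(-1/27574) - 248441*(-1/214929) = -208569/27574 + 248441/214929 = -37977014467/5926452246 ≈ -6.4081)
p = 1/12596 ≈ 7.9390e-5
M = -1601115347/12596 (M = -127113 + 1/12596 = -1601115347/12596 ≈ -1.2711e+5)
√(M + K) = √(-1601115347/12596 - 37977014467/5926452246) = √(-4744706001403722847/37324796245308) = I*√4919310687396778019365518226441/6220799374218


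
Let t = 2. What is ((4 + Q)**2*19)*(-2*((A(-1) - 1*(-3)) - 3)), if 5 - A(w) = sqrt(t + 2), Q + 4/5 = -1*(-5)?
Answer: -191634/25 ≈ -7665.4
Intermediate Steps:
Q = 21/5 (Q = -4/5 - 1*(-5) = -4/5 + 5 = 21/5 ≈ 4.2000)
A(w) = 3 (A(w) = 5 - sqrt(2 + 2) = 5 - sqrt(4) = 5 - 1*2 = 5 - 2 = 3)
((4 + Q)**2*19)*(-2*((A(-1) - 1*(-3)) - 3)) = ((4 + 21/5)**2*19)*(-2*((3 - 1*(-3)) - 3)) = ((41/5)**2*19)*(-2*((3 + 3) - 3)) = ((1681/25)*19)*(-2*(6 - 3)) = 31939*(-2*3)/25 = (31939/25)*(-6) = -191634/25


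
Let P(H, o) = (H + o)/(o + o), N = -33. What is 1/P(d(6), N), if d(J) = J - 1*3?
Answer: 11/5 ≈ 2.2000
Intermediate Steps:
d(J) = -3 + J (d(J) = J - 3 = -3 + J)
P(H, o) = (H + o)/(2*o) (P(H, o) = (H + o)/((2*o)) = (H + o)*(1/(2*o)) = (H + o)/(2*o))
1/P(d(6), N) = 1/((½)*((-3 + 6) - 33)/(-33)) = 1/((½)*(-1/33)*(3 - 33)) = 1/((½)*(-1/33)*(-30)) = 1/(5/11) = 11/5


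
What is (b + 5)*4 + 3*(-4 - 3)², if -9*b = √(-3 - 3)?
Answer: 167 - 4*I*√6/9 ≈ 167.0 - 1.0887*I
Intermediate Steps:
b = -I*√6/9 (b = -√(-3 - 3)/9 = -I*√6/9 ≈ -0.27217*I)
(b + 5)*4 + 3*(-4 - 3)² = (-I*√6/9 + 5)*4 + 3*(-4 - 3)² = (5 - I*√6/9)*4 + 3*(-7)² = (20 - 4*I*√6/9) + 3*49 = (20 - 4*I*√6/9) + 147 = 167 - 4*I*√6/9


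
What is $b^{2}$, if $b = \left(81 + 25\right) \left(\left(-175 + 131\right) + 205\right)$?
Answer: $291248356$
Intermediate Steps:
$b = 17066$ ($b = 106 \left(-44 + 205\right) = 106 \cdot 161 = 17066$)
$b^{2} = 17066^{2} = 291248356$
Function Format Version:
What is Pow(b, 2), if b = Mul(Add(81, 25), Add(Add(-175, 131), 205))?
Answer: 291248356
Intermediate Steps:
b = 17066 (b = Mul(106, Add(-44, 205)) = Mul(106, 161) = 17066)
Pow(b, 2) = Pow(17066, 2) = 291248356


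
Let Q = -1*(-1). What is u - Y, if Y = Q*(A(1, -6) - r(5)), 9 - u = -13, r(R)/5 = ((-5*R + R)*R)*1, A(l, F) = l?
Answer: -479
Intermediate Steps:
r(R) = -20*R**2 (r(R) = 5*(((-5*R + R)*R)*1) = 5*(((-4*R)*R)*1) = 5*(-4*R**2*1) = 5*(-4*R**2) = -20*R**2)
u = 22 (u = 9 - 1*(-13) = 9 + 13 = 22)
Q = 1
Y = 501 (Y = 1*(1 - (-20)*5**2) = 1*(1 - (-20)*25) = 1*(1 - 1*(-500)) = 1*(1 + 500) = 1*501 = 501)
u - Y = 22 - 1*501 = 22 - 501 = -479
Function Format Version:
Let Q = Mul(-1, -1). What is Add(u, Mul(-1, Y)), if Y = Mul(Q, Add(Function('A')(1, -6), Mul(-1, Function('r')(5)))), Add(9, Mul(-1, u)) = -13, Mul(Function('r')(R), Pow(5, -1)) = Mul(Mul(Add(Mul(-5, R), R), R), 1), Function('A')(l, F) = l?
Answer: -479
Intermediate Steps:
Function('r')(R) = Mul(-20, Pow(R, 2)) (Function('r')(R) = Mul(5, Mul(Mul(Add(Mul(-5, R), R), R), 1)) = Mul(5, Mul(Mul(Mul(-4, R), R), 1)) = Mul(5, Mul(Mul(-4, Pow(R, 2)), 1)) = Mul(5, Mul(-4, Pow(R, 2))) = Mul(-20, Pow(R, 2)))
u = 22 (u = Add(9, Mul(-1, -13)) = Add(9, 13) = 22)
Q = 1
Y = 501 (Y = Mul(1, Add(1, Mul(-1, Mul(-20, Pow(5, 2))))) = Mul(1, Add(1, Mul(-1, Mul(-20, 25)))) = Mul(1, Add(1, Mul(-1, -500))) = Mul(1, Add(1, 500)) = Mul(1, 501) = 501)
Add(u, Mul(-1, Y)) = Add(22, Mul(-1, 501)) = Add(22, -501) = -479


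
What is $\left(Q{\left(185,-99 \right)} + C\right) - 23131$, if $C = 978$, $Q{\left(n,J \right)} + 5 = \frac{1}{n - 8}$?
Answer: $- \frac{3921965}{177} \approx -22158.0$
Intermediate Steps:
$Q{\left(n,J \right)} = -5 + \frac{1}{-8 + n}$ ($Q{\left(n,J \right)} = -5 + \frac{1}{n - 8} = -5 + \frac{1}{-8 + n}$)
$\left(Q{\left(185,-99 \right)} + C\right) - 23131 = \left(\frac{41 - 925}{-8 + 185} + 978\right) - 23131 = \left(\frac{41 - 925}{177} + 978\right) - 23131 = \left(\frac{1}{177} \left(-884\right) + 978\right) - 23131 = \left(- \frac{884}{177} + 978\right) - 23131 = \frac{172222}{177} - 23131 = - \frac{3921965}{177}$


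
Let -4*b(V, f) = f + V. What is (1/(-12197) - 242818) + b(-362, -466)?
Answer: -2959126368/12197 ≈ -2.4261e+5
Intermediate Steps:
b(V, f) = -V/4 - f/4 (b(V, f) = -(f + V)/4 = -(V + f)/4 = -V/4 - f/4)
(1/(-12197) - 242818) + b(-362, -466) = (1/(-12197) - 242818) + (-¼*(-362) - ¼*(-466)) = (-1/12197 - 242818) + (181/2 + 233/2) = -2961651147/12197 + 207 = -2959126368/12197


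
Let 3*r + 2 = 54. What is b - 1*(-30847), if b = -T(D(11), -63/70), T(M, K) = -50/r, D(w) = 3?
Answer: 802097/26 ≈ 30850.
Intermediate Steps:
r = 52/3 (r = -2/3 + (1/3)*54 = -2/3 + 18 = 52/3 ≈ 17.333)
T(M, K) = -75/26 (T(M, K) = -50/52/3 = -50*3/52 = -75/26)
b = 75/26 (b = -1*(-75/26) = 75/26 ≈ 2.8846)
b - 1*(-30847) = 75/26 - 1*(-30847) = 75/26 + 30847 = 802097/26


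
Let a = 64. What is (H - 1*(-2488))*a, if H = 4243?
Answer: 430784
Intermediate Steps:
(H - 1*(-2488))*a = (4243 - 1*(-2488))*64 = (4243 + 2488)*64 = 6731*64 = 430784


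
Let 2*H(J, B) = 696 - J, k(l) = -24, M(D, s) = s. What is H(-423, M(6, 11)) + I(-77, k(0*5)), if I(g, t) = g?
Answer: 965/2 ≈ 482.50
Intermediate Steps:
H(J, B) = 348 - J/2 (H(J, B) = (696 - J)/2 = 348 - J/2)
H(-423, M(6, 11)) + I(-77, k(0*5)) = (348 - 1/2*(-423)) - 77 = (348 + 423/2) - 77 = 1119/2 - 77 = 965/2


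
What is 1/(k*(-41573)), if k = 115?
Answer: -1/4780895 ≈ -2.0917e-7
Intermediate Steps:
1/(k*(-41573)) = 1/(115*(-41573)) = 1/(-4780895) = -1/4780895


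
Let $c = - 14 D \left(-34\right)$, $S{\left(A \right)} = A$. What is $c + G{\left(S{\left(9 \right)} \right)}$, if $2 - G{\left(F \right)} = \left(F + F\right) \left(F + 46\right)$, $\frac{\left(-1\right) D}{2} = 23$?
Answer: $-22884$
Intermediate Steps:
$D = -46$ ($D = \left(-2\right) 23 = -46$)
$G{\left(F \right)} = 2 - 2 F \left(46 + F\right)$ ($G{\left(F \right)} = 2 - \left(F + F\right) \left(F + 46\right) = 2 - 2 F \left(46 + F\right)$)
$c = -21896$ ($c = \left(-14\right) \left(-46\right) \left(-34\right) = 644 \left(-34\right) = -21896$)
$c + G{\left(S{\left(9 \right)} \right)} = -21896 - \left(826 + 162\right) = -21896 - 988 = -22884$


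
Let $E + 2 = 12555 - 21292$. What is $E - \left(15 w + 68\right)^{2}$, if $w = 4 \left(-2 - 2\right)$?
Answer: $-38323$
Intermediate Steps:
$w = -16$ ($w = 4 \left(-4\right) = -16$)
$E = -8739$ ($E = -2 + \left(12555 - 21292\right) = -2 - 8737 = -8739$)
$E - \left(15 w + 68\right)^{2} = -8739 - \left(15 \left(-16\right) + 68\right)^{2} = -8739 - \left(-240 + 68\right)^{2} = -8739 - \left(-172\right)^{2} = -8739 - 29584 = -38323$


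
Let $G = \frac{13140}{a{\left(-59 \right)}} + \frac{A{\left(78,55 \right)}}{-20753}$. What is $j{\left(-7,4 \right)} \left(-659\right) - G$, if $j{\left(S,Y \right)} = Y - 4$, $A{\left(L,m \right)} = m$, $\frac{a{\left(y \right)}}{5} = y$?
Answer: $\frac{54542129}{1224427} \approx 44.545$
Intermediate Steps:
$a{\left(y \right)} = 5 y$
$j{\left(S,Y \right)} = -4 + Y$
$G = - \frac{54542129}{1224427}$ ($G = \frac{13140}{5 \left(-59\right)} + \frac{55}{-20753} = \frac{13140}{-295} + 55 \left(- \frac{1}{20753}\right) = 13140 \left(- \frac{1}{295}\right) - \frac{55}{20753} = - \frac{2628}{59} - \frac{55}{20753} = - \frac{54542129}{1224427} \approx -44.545$)
$j{\left(-7,4 \right)} \left(-659\right) - G = \left(-4 + 4\right) \left(-659\right) - - \frac{54542129}{1224427} = 0 \left(-659\right) + \frac{54542129}{1224427} = 0 + \frac{54542129}{1224427} = \frac{54542129}{1224427}$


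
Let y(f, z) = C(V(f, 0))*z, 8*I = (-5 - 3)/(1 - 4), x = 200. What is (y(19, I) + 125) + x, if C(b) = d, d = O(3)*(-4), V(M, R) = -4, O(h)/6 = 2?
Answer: 309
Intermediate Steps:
O(h) = 12 (O(h) = 6*2 = 12)
I = 1/3 (I = ((-5 - 3)/(1 - 4))/8 = (-8/(-3))/8 = (-8*(-1/3))/8 = (1/8)*(8/3) = 1/3 ≈ 0.33333)
d = -48 (d = 12*(-4) = -48)
C(b) = -48
y(f, z) = -48*z
(y(19, I) + 125) + x = (-48*1/3 + 125) + 200 = (-16 + 125) + 200 = 109 + 200 = 309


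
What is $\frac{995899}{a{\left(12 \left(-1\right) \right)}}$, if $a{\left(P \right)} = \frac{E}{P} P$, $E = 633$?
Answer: $\frac{995899}{633} \approx 1573.3$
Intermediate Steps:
$a{\left(P \right)} = 633$ ($a{\left(P \right)} = \frac{633}{P} P = 633$)
$\frac{995899}{a{\left(12 \left(-1\right) \right)}} = \frac{995899}{633}$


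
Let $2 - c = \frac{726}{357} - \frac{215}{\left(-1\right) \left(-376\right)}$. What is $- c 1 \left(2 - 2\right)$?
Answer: $0$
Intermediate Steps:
$c = \frac{24081}{44744}$ ($c = 2 - \left(\frac{726}{357} - \frac{215}{\left(-1\right) \left(-376\right)}\right) = 2 - \left(726 \cdot \frac{1}{357} - \frac{215}{376}\right) = 2 - \left(\frac{242}{119} - \frac{215}{376}\right) = 2 - \frac{65407}{44744} = \frac{24081}{44744} \approx 0.53819$)
$- c 1 \left(2 - 2\right) = - \frac{24081 \cdot 1 \left(2 - 2\right)}{44744} = - \frac{24081 \cdot 1 \cdot 0}{44744} = - \frac{24081 \cdot 0}{44744} = \left(-1\right) 0 = 0$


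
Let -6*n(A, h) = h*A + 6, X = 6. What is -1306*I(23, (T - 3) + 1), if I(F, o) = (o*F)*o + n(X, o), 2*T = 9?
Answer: -366333/2 ≈ -1.8317e+5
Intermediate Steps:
T = 9/2 (T = (1/2)*9 = 9/2 ≈ 4.5000)
n(A, h) = -1 - A*h/6 (n(A, h) = -(h*A + 6)/6 = -(A*h + 6)/6 = -(6 + A*h)/6 = -1 - A*h/6)
I(F, o) = -1 - o + F*o**2 (I(F, o) = (o*F)*o + (-1 - 1/6*6*o) = (F*o)*o + (-1 - o) = F*o**2 + (-1 - o) = -1 - o + F*o**2)
-1306*I(23, (T - 3) + 1) = -1306*(-1 - ((9/2 - 3) + 1) + 23*((9/2 - 3) + 1)**2) = -1306*(-1 - (3/2 + 1) + 23*(3/2 + 1)**2) = -1306*(-1 - 1*5/2 + 23*(5/2)**2) = -1306*(-1 - 5/2 + 23*(25/4)) = -1306*(-1 - 5/2 + 575/4) = -1306*561/4 = -366333/2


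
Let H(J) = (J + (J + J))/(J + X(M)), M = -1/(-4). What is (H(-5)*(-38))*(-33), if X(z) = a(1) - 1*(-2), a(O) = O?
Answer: 9405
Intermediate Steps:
M = ¼ (M = -1*(-¼) = ¼ ≈ 0.25000)
X(z) = 3 (X(z) = 1 - 1*(-2) = 1 + 2 = 3)
H(J) = 3*J/(3 + J) (H(J) = (J + (J + J))/(J + 3) = (J + 2*J)/(3 + J) = (3*J)/(3 + J) = 3*J/(3 + J))
(H(-5)*(-38))*(-33) = ((3*(-5)/(3 - 5))*(-38))*(-33) = ((3*(-5)/(-2))*(-38))*(-33) = ((3*(-5)*(-½))*(-38))*(-33) = ((15/2)*(-38))*(-33) = -285*(-33) = 9405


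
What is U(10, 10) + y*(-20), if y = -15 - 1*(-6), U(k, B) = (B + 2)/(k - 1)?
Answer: 544/3 ≈ 181.33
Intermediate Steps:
U(k, B) = (2 + B)/(-1 + k)
y = -9 (y = -15 + 6 = -9)
U(10, 10) + y*(-20) = (2 + 10)/(-1 + 10) - 9*(-20) = 12/9 + 180 = (⅑)*12 + 180 = 4/3 + 180 = 544/3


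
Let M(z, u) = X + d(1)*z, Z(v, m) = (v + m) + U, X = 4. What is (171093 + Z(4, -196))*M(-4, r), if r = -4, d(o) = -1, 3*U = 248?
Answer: 4103608/3 ≈ 1.3679e+6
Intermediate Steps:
U = 248/3 (U = (1/3)*248 = 248/3 ≈ 82.667)
Z(v, m) = 248/3 + m + v (Z(v, m) = (v + m) + 248/3 = (m + v) + 248/3 = 248/3 + m + v)
M(z, u) = 4 - z
(171093 + Z(4, -196))*M(-4, r) = (171093 + (248/3 - 196 + 4))*(4 - 1*(-4)) = (171093 - 328/3)*(4 + 4) = (512951/3)*8 = 4103608/3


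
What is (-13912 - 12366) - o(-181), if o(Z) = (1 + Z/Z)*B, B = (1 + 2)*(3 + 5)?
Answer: -26326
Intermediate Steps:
B = 24 (B = 3*8 = 24)
o(Z) = 48 (o(Z) = (1 + Z/Z)*24 = (1 + 1)*24 = 2*24 = 48)
(-13912 - 12366) - o(-181) = (-13912 - 12366) - 1*48 = -26278 - 48 = -26326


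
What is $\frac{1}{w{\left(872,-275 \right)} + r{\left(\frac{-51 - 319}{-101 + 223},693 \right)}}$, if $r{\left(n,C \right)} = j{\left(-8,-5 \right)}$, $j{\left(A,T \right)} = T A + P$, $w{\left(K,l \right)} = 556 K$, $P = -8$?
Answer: $\frac{1}{484864} \approx 2.0624 \cdot 10^{-6}$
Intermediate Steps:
$j{\left(A,T \right)} = -8 + A T$ ($j{\left(A,T \right)} = T A - 8 = A T - 8 = -8 + A T$)
$r{\left(n,C \right)} = 32$ ($r{\left(n,C \right)} = -8 - -40 = -8 + 40 = 32$)
$\frac{1}{w{\left(872,-275 \right)} + r{\left(\frac{-51 - 319}{-101 + 223},693 \right)}} = \frac{1}{556 \cdot 872 + 32} = \frac{1}{484832 + 32} = \frac{1}{484864}$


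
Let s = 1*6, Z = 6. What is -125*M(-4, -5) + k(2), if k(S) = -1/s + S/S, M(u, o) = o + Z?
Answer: -745/6 ≈ -124.17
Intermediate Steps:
s = 6
M(u, o) = 6 + o (M(u, o) = o + 6 = 6 + o)
k(S) = 5/6 (k(S) = -1/6 + S/S = -1*1/6 + 1 = -1/6 + 1 = 5/6)
-125*M(-4, -5) + k(2) = -125*(6 - 5) + 5/6 = -125*1 + 5/6 = -125 + 5/6 = -745/6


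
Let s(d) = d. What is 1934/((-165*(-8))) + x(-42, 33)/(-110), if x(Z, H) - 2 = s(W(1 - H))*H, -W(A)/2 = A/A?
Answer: 1351/660 ≈ 2.0470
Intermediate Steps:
W(A) = -2 (W(A) = -2*A/A = -2*1 = -2)
x(Z, H) = 2 - 2*H
1934/((-165*(-8))) + x(-42, 33)/(-110) = 1934/((-165*(-8))) + (2 - 2*33)/(-110) = 1934/1320 + (2 - 66)*(-1/110) = 1934*(1/1320) - 64*(-1/110) = 967/660 + 32/55 = 1351/660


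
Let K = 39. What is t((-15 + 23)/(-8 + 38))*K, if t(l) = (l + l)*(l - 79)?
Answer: -122824/75 ≈ -1637.7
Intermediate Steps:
t(l) = 2*l*(-79 + l) (t(l) = (2*l)*(-79 + l) = 2*l*(-79 + l))
t((-15 + 23)/(-8 + 38))*K = (2*((-15 + 23)/(-8 + 38))*(-79 + (-15 + 23)/(-8 + 38)))*39 = (2*(8/30)*(-79 + 8/30))*39 = (2*(8*(1/30))*(-79 + 8*(1/30)))*39 = (2*(4/15)*(-79 + 4/15))*39 = (2*(4/15)*(-1181/15))*39 = -9448/225*39 = -122824/75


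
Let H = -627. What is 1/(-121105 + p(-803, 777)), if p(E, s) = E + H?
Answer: -1/122535 ≈ -8.1609e-6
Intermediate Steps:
p(E, s) = -627 + E (p(E, s) = E - 627 = -627 + E)
1/(-121105 + p(-803, 777)) = 1/(-121105 + (-627 - 803)) = 1/(-121105 - 1430) = 1/(-122535) = -1/122535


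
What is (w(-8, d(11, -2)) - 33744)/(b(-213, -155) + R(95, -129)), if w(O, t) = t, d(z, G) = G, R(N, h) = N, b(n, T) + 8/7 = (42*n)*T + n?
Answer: -118111/4852788 ≈ -0.024339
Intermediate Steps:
b(n, T) = -8/7 + n + 42*T*n (b(n, T) = -8/7 + ((42*n)*T + n) = -8/7 + (42*T*n + n) = -8/7 + (n + 42*T*n) = -8/7 + n + 42*T*n)
(w(-8, d(11, -2)) - 33744)/(b(-213, -155) + R(95, -129)) = (-2 - 33744)/((-8/7 - 213 + 42*(-155)*(-213)) + 95) = -33746/((-8/7 - 213 + 1386630) + 95) = -33746/(9704911/7 + 95) = -33746/9705576/7 = -33746*7/9705576 = -118111/4852788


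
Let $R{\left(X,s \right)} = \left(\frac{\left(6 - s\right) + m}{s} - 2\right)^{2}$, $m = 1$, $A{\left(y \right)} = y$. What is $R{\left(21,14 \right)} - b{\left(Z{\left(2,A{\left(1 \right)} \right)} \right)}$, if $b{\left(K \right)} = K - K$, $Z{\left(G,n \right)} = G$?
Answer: $\frac{25}{4} \approx 6.25$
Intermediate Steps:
$b{\left(K \right)} = 0$
$R{\left(X,s \right)} = \left(-2 + \frac{7 - s}{s}\right)^{2}$ ($R{\left(X,s \right)} = \left(\frac{\left(6 - s\right) + 1}{s} - 2\right)^{2} = \left(\frac{7 - s}{s} - 2\right)^{2} = \left(-2 + \frac{7 - s}{s}\right)^{2}$)
$R{\left(21,14 \right)} - b{\left(Z{\left(2,A{\left(1 \right)} \right)} \right)} = \frac{\left(7 - 42\right)^{2}}{196} - 0 = \frac{\left(7 - 42\right)^{2}}{196} + 0 = \frac{\left(-35\right)^{2}}{196} + 0 = \frac{1}{196} \cdot 1225 + 0 = \frac{25}{4} + 0 = \frac{25}{4}$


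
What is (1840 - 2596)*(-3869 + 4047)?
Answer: -134568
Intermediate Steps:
(1840 - 2596)*(-3869 + 4047) = -756*178 = -134568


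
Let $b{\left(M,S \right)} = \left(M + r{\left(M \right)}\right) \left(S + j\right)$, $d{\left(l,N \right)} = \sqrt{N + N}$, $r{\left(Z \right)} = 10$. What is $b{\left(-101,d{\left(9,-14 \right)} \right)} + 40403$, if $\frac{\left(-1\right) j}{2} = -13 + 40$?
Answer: $45317 - 182 i \sqrt{7} \approx 45317.0 - 481.53 i$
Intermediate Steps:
$d{\left(l,N \right)} = \sqrt{2} \sqrt{N}$ ($d{\left(l,N \right)} = \sqrt{2 N} = \sqrt{2} \sqrt{N}$)
$j = -54$ ($j = - 2 \left(-13 + 40\right) = \left(-2\right) 27 = -54$)
$b{\left(M,S \right)} = \left(-54 + S\right) \left(10 + M\right)$ ($b{\left(M,S \right)} = \left(M + 10\right) \left(S - 54\right) = \left(10 + M\right) \left(-54 + S\right) = \left(-54 + S\right) \left(10 + M\right)$)
$b{\left(-101,d{\left(9,-14 \right)} \right)} + 40403 = \left(-540 - -5454 + 10 \sqrt{2} \sqrt{-14} - 101 \sqrt{2} \sqrt{-14}\right) + 40403 = \left(-540 + 5454 + 10 \sqrt{2} i \sqrt{14} - 101 \sqrt{2} i \sqrt{14}\right) + 40403 = \left(-540 + 5454 + 10 \cdot 2 i \sqrt{7} - 101 \cdot 2 i \sqrt{7}\right) + 40403 = \left(-540 + 5454 + 20 i \sqrt{7} - 202 i \sqrt{7}\right) + 40403 = \left(4914 - 182 i \sqrt{7}\right) + 40403 = 45317 - 182 i \sqrt{7}$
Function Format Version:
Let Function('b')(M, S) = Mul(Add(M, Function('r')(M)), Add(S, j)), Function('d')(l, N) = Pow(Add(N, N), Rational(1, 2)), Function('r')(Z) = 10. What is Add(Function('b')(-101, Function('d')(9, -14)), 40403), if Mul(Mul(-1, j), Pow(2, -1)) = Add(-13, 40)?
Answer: Add(45317, Mul(-182, I, Pow(7, Rational(1, 2)))) ≈ Add(45317., Mul(-481.53, I))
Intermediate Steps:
Function('d')(l, N) = Mul(Pow(2, Rational(1, 2)), Pow(N, Rational(1, 2))) (Function('d')(l, N) = Pow(Mul(2, N), Rational(1, 2)) = Mul(Pow(2, Rational(1, 2)), Pow(N, Rational(1, 2))))
j = -54 (j = Mul(-2, Add(-13, 40)) = Mul(-2, 27) = -54)
Function('b')(M, S) = Mul(Add(-54, S), Add(10, M)) (Function('b')(M, S) = Mul(Add(M, 10), Add(S, -54)) = Mul(Add(10, M), Add(-54, S)) = Mul(Add(-54, S), Add(10, M)))
Add(Function('b')(-101, Function('d')(9, -14)), 40403) = Add(Add(-540, Mul(-54, -101), Mul(10, Mul(Pow(2, Rational(1, 2)), Pow(-14, Rational(1, 2)))), Mul(-101, Mul(Pow(2, Rational(1, 2)), Pow(-14, Rational(1, 2))))), 40403) = Add(Add(-540, 5454, Mul(10, Mul(Pow(2, Rational(1, 2)), Mul(I, Pow(14, Rational(1, 2))))), Mul(-101, Mul(Pow(2, Rational(1, 2)), Mul(I, Pow(14, Rational(1, 2)))))), 40403) = Add(Add(-540, 5454, Mul(10, Mul(2, I, Pow(7, Rational(1, 2)))), Mul(-101, Mul(2, I, Pow(7, Rational(1, 2))))), 40403) = Add(Add(-540, 5454, Mul(20, I, Pow(7, Rational(1, 2))), Mul(-202, I, Pow(7, Rational(1, 2)))), 40403) = Add(Add(4914, Mul(-182, I, Pow(7, Rational(1, 2)))), 40403) = Add(45317, Mul(-182, I, Pow(7, Rational(1, 2))))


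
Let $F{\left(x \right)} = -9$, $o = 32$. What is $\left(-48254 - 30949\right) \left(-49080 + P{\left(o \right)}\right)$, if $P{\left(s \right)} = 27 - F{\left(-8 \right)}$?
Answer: $3884431932$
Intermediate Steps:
$P{\left(s \right)} = 36$ ($P{\left(s \right)} = 27 - -9 = 27 + 9 = 36$)
$\left(-48254 - 30949\right) \left(-49080 + P{\left(o \right)}\right) = \left(-48254 - 30949\right) \left(-49080 + 36\right) = \left(-79203\right) \left(-49044\right) = 3884431932$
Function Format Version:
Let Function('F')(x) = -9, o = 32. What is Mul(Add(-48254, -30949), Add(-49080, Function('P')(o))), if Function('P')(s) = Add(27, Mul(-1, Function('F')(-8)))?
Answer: 3884431932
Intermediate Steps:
Function('P')(s) = 36 (Function('P')(s) = Add(27, Mul(-1, -9)) = Add(27, 9) = 36)
Mul(Add(-48254, -30949), Add(-49080, Function('P')(o))) = Mul(Add(-48254, -30949), Add(-49080, 36)) = Mul(-79203, -49044) = 3884431932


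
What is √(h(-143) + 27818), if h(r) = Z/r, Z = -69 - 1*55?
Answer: √568868014/143 ≈ 166.79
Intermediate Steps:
Z = -124 (Z = -69 - 55 = -124)
h(r) = -124/r
√(h(-143) + 27818) = √(-124/(-143) + 27818) = √(-124*(-1/143) + 27818) = √(124/143 + 27818) = √(3978098/143) = √568868014/143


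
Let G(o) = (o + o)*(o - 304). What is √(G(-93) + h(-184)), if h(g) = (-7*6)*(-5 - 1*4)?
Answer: 2*√18555 ≈ 272.43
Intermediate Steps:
h(g) = 378 (h(g) = -42*(-5 - 4) = -42*(-9) = 378)
G(o) = 2*o*(-304 + o) (G(o) = (2*o)*(-304 + o) = 2*o*(-304 + o))
√(G(-93) + h(-184)) = √(2*(-93)*(-304 - 93) + 378) = √(2*(-93)*(-397) + 378) = √(73842 + 378) = √74220 = 2*√18555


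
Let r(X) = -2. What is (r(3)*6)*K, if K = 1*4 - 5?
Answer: 12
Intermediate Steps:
K = -1 (K = 4 - 5 = -1)
(r(3)*6)*K = -2*6*(-1) = -12*(-1) = 12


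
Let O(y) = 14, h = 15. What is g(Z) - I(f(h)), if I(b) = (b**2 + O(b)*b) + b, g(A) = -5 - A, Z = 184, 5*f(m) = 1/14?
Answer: -927151/4900 ≈ -189.21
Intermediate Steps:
f(m) = 1/70 (f(m) = (1/14)/5 = (1*(1/14))/5 = (1/5)*(1/14) = 1/70)
I(b) = b**2 + 15*b (I(b) = (b**2 + 14*b) + b = b**2 + 15*b)
g(Z) - I(f(h)) = (-5 - 1*184) - (15 + 1/70)/70 = (-5 - 184) - 1051/(70*70) = -189 - 1*1051/4900 = -189 - 1051/4900 = -927151/4900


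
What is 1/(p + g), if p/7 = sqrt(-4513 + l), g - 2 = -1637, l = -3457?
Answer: -327/612751 - 7*I*sqrt(7970)/3063755 ≈ -0.00053366 - 0.00020397*I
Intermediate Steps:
g = -1635 (g = 2 - 1637 = -1635)
p = 7*I*sqrt(7970) (p = 7*sqrt(-4513 - 3457) = 7*sqrt(-7970) = 7*(I*sqrt(7970)) = 7*I*sqrt(7970) ≈ 624.92*I)
1/(p + g) = 1/(7*I*sqrt(7970) - 1635) = 1/(-1635 + 7*I*sqrt(7970))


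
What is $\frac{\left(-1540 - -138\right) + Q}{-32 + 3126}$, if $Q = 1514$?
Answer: $\frac{8}{221} \approx 0.036199$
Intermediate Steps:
$\frac{\left(-1540 - -138\right) + Q}{-32 + 3126} = \frac{\left(-1540 - -138\right) + 1514}{-32 + 3126} = \frac{\left(-1540 + 138\right) + 1514}{3094} = \left(-1402 + 1514\right) \frac{1}{3094} = 112 \cdot \frac{1}{3094} = \frac{8}{221}$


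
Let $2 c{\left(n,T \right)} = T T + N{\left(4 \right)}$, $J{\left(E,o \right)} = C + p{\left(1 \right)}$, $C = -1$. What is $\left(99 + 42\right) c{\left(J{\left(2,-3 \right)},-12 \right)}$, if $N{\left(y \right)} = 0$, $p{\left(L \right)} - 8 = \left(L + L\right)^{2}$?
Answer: $10152$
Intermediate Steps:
$p{\left(L \right)} = 8 + 4 L^{2}$ ($p{\left(L \right)} = 8 + \left(L + L\right)^{2} = 8 + \left(2 L\right)^{2} = 8 + 4 L^{2}$)
$J{\left(E,o \right)} = 11$ ($J{\left(E,o \right)} = -1 + \left(8 + 4 \cdot 1^{2}\right) = -1 + \left(8 + 4 \cdot 1\right) = -1 + \left(8 + 4\right) = -1 + 12 = 11$)
$c{\left(n,T \right)} = \frac{T^{2}}{2}$ ($c{\left(n,T \right)} = \frac{T T + 0}{2} = \frac{T^{2} + 0}{2} = \frac{T^{2}}{2}$)
$\left(99 + 42\right) c{\left(J{\left(2,-3 \right)},-12 \right)} = \left(99 + 42\right) \frac{\left(-12\right)^{2}}{2} = 141 \cdot \frac{1}{2} \cdot 144 = 141 \cdot 72 = 10152$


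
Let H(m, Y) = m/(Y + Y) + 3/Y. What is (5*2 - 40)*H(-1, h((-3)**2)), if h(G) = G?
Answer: -25/3 ≈ -8.3333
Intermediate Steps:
H(m, Y) = 3/Y + m/(2*Y) (H(m, Y) = m/((2*Y)) + 3/Y = m*(1/(2*Y)) + 3/Y = m/(2*Y) + 3/Y = 3/Y + m/(2*Y))
(5*2 - 40)*H(-1, h((-3)**2)) = (5*2 - 40)*((6 - 1)/(2*((-3)**2))) = (10 - 40)*((1/2)*5/9) = -15*5/9 = -30*5/18 = -25/3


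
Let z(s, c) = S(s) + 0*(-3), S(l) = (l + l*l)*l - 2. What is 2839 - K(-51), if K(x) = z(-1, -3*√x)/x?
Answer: 144787/51 ≈ 2839.0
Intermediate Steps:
S(l) = -2 + l*(l + l²) (S(l) = (l + l²)*l - 2 = l*(l + l²) - 2 = -2 + l*(l + l²))
z(s, c) = -2 + s² + s³ (z(s, c) = (-2 + s² + s³) + 0*(-3) = (-2 + s² + s³) + 0 = -2 + s² + s³)
K(x) = -2/x (K(x) = (-2 + (-1)² + (-1)³)/x = (-2 + 1 - 1)/x = -2/x)
2839 - K(-51) = 2839 - (-2)/(-51) = 2839 - (-2)*(-1)/51 = 2839 - 1*2/51 = 2839 - 2/51 = 144787/51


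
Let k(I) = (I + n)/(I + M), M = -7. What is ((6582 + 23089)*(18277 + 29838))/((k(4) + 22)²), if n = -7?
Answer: 1427620165/529 ≈ 2.6987e+6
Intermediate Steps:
k(I) = 1 (k(I) = (I - 7)/(I - 7) = (-7 + I)/(-7 + I) = 1)
((6582 + 23089)*(18277 + 29838))/((k(4) + 22)²) = ((6582 + 23089)*(18277 + 29838))/((1 + 22)²) = (29671*48115)/(23²) = 1427620165/529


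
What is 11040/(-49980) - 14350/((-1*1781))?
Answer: 11625846/1483573 ≈ 7.8364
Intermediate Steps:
11040/(-49980) - 14350/((-1*1781)) = 11040*(-1/49980) - 14350/(-1781) = -184/833 - 14350*(-1/1781) = -184/833 + 14350/1781 = 11625846/1483573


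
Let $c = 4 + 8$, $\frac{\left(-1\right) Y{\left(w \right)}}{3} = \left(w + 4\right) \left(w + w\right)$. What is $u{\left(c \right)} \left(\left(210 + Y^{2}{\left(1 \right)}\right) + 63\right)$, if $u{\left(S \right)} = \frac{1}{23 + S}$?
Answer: $\frac{1173}{35} \approx 33.514$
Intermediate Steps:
$Y{\left(w \right)} = - 6 w \left(4 + w\right)$ ($Y{\left(w \right)} = - 3 \left(w + 4\right) \left(w + w\right) = - 3 \left(4 + w\right) 2 w = - 3 \cdot 2 w \left(4 + w\right) = - 6 w \left(4 + w\right)$)
$c = 12$
$u{\left(c \right)} \left(\left(210 + Y^{2}{\left(1 \right)}\right) + 63\right) = \frac{\left(210 + \left(\left(-6\right) 1 \left(4 + 1\right)\right)^{2}\right) + 63}{23 + 12} = \frac{\left(210 + \left(\left(-6\right) 1 \cdot 5\right)^{2}\right) + 63}{35} = \frac{\left(210 + \left(-30\right)^{2}\right) + 63}{35} = \frac{\left(210 + 900\right) + 63}{35} = \frac{1110 + 63}{35} = \frac{1}{35} \cdot 1173 = \frac{1173}{35}$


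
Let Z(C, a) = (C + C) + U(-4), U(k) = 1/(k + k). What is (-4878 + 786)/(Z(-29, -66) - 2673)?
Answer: 10912/7283 ≈ 1.4983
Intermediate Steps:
U(k) = 1/(2*k)
Z(C, a) = -⅛ + 2*C (Z(C, a) = (C + C) + (½)/(-4) = 2*C + (½)*(-¼) = 2*C - ⅛ = -⅛ + 2*C)
(-4878 + 786)/(Z(-29, -66) - 2673) = (-4878 + 786)/((-⅛ + 2*(-29)) - 2673) = -4092/((-⅛ - 58) - 2673) = -4092/(-465/8 - 2673) = -4092/(-21849/8) = -4092*(-8/21849) = 10912/7283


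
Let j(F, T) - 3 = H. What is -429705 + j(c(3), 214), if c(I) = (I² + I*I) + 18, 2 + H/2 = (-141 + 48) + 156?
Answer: -429580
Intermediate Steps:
H = 122 (H = -4 + 2*((-141 + 48) + 156) = -4 + 2*(-93 + 156) = -4 + 2*63 = -4 + 126 = 122)
c(I) = 18 + 2*I² (c(I) = (I² + I²) + 18 = 2*I² + 18 = 18 + 2*I²)
j(F, T) = 125 (j(F, T) = 3 + 122 = 125)
-429705 + j(c(3), 214) = -429705 + 125 = -429580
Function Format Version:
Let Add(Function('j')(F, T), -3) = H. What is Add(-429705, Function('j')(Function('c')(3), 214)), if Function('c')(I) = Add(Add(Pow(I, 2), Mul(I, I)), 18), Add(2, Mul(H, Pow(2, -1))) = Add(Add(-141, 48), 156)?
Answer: -429580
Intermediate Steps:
H = 122 (H = Add(-4, Mul(2, Add(Add(-141, 48), 156))) = Add(-4, Mul(2, Add(-93, 156))) = Add(-4, Mul(2, 63)) = Add(-4, 126) = 122)
Function('c')(I) = Add(18, Mul(2, Pow(I, 2))) (Function('c')(I) = Add(Add(Pow(I, 2), Pow(I, 2)), 18) = Add(Mul(2, Pow(I, 2)), 18) = Add(18, Mul(2, Pow(I, 2))))
Function('j')(F, T) = 125 (Function('j')(F, T) = Add(3, 122) = 125)
Add(-429705, Function('j')(Function('c')(3), 214)) = Add(-429705, 125) = -429580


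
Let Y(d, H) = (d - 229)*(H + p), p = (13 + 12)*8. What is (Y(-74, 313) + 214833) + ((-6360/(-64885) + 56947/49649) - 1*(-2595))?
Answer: 39940009434944/644295073 ≈ 61990.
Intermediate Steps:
p = 200 (p = 25*8 = 200)
Y(d, H) = (-229 + d)*(200 + H) (Y(d, H) = (d - 229)*(H + 200) = (-229 + d)*(200 + H))
(Y(-74, 313) + 214833) + ((-6360/(-64885) + 56947/49649) - 1*(-2595)) = ((-45800 - 229*313 + 200*(-74) + 313*(-74)) + 214833) + ((-6360/(-64885) + 56947/49649) - 1*(-2595)) = ((-45800 - 71677 - 14800 - 23162) + 214833) + ((-6360*(-1/64885) + 56947*(1/49649)) + 2595) = (-155439 + 214833) + ((1272/12977 + 56947/49649) + 2595) = 59394 + (802154747/644295073 + 2595) = 59394 + 1672747869182/644295073 = 39940009434944/644295073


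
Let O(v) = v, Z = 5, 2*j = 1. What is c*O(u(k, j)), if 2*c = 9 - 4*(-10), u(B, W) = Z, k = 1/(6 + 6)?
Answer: 245/2 ≈ 122.50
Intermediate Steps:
k = 1/12 ≈ 0.083333
j = ½ (j = (½)*1 = ½ ≈ 0.50000)
u(B, W) = 5
c = 49/2 (c = (9 - 4*(-10))/2 = (9 + 40)/2 = (½)*49 = 49/2 ≈ 24.500)
c*O(u(k, j)) = (49/2)*5 = 245/2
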